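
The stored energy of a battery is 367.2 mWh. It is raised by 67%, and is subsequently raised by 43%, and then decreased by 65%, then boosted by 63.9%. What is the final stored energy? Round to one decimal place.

67% increase: 367.2 × 1.67 = 613.224.
43% increase: 613.224 × 1.43 = 876.91032.
Apply the 65% decrease: 876.91032 × 0.35 = 306.918612.
After the 63.9% increase: 306.918612 × 1.639 = 503.039605068 ≈ 503.0.

503.0 mWh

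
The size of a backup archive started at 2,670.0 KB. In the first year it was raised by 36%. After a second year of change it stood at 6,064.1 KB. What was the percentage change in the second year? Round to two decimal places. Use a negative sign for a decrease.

After the first year: 2,670.0 × 1.36 = 3631.2.
Second-year multiplier: 6,064.1 ÷ 3631.2 ≈ 1.669999.
That is a change of 67.00%.

67.00%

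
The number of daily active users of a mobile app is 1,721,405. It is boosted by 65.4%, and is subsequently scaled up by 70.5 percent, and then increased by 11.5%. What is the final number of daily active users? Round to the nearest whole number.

5,412,748

After the 65.4% increase: 1,721,405 × 1.654 = 2847203.87.
Apply the 70.5% increase: 2847203.87 × 1.705 = 4854482.59835.
Apply the 11.5% increase: 4854482.59835 × 1.115 = 5412748.09716025 ≈ 5,412,748.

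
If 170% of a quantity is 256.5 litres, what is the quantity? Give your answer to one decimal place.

150.9 litres

256.5 litres ÷ 1.7 ≈ 150.9 litres.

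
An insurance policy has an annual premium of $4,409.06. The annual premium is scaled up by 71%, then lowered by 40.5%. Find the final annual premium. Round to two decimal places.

$4,486.00

Each change multiplies by a factor: 1.71 × 0.595 = 1.01745.
$4,409.06 × 1.01745 = $4485.998097 ≈ $4,486.00.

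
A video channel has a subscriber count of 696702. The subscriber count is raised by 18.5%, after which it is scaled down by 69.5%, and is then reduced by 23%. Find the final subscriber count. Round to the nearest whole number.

18.5% increase: 696702 × 1.185 = 825591.87.
After the 69.5% decrease: 825591.87 × 0.305 = 251805.52035.
Apply the 23% decrease: 251805.52035 × 0.77 = 193890.2506695 ≈ 193890.

193890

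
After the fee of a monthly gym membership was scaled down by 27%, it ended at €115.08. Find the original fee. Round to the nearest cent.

€157.64

The overall multiplier applied was 0.73.
So the original fee was €115.08 ÷ 0.73 ≈ €157.64.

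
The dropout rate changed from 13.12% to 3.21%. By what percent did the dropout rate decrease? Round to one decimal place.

The change is 3.21 − 13.12 = -9.91 percentage points.
Relative to the original 13.12%, that is -9.91 ÷ 13.12 ≈ -75.5%.
So the dropout rate fell by 75.5%.

75.5%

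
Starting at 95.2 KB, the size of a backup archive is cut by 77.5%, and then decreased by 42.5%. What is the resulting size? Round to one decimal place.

12.3 KB

After the 77.5% decrease: 95.2 × 0.225 = 21.42.
Apply the 42.5% decrease: 21.42 × 0.575 = 12.3165 ≈ 12.3.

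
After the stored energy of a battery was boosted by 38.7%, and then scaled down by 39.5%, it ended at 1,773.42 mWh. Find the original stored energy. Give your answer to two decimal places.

2,113.39 mWh

The overall multiplier applied was 1.387 × 0.605 = 0.839135.
So the original stored energy was 1,773.42 ÷ 0.839135 ≈ 2,113.39 mWh.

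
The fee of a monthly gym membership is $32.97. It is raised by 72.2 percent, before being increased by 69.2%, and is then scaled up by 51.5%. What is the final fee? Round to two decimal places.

$145.53

72.2% increase: $32.97 × 1.722 = $56.77434.
Apply the 69.2% increase: $56.77434 × 1.692 = $96.06218328.
After the 51.5% increase: $96.06218328 × 1.515 = $145.5342076692 ≈ $145.53.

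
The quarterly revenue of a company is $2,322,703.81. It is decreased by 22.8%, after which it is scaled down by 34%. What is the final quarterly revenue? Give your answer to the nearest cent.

Each change multiplies by a factor: 0.772 × 0.66 = 0.50952.
$2,322,703.81 × 0.50952 = $1183464.0452712 ≈ $1,183,464.05.

$1,183,464.05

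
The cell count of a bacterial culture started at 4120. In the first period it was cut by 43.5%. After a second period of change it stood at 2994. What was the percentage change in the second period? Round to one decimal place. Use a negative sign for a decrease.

After the first period: 4120 × 0.565 = 2327.8.
Second-period multiplier: 2994 ÷ 2327.8 ≈ 1.28619.
That is a change of 28.6%.

28.6%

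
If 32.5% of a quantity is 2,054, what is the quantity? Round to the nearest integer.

2,054 ÷ 0.325 = 6,320.

6,320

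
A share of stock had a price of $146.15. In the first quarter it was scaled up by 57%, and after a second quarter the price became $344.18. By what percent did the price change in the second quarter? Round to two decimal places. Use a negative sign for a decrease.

After the first quarter: $146.15 × 1.57 = $229.4555.
Second-quarter multiplier: $344.18 ÷ $229.4555 ≈ 1.499986.
That is a change of 50.00%.

50.00%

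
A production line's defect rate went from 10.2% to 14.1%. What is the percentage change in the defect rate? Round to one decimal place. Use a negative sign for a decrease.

The change is 14.1 − 10.2 = 3.9 percentage points.
Relative to the original 10.2%, that is 3.9 ÷ 10.2 ≈ 38.2%.

38.2%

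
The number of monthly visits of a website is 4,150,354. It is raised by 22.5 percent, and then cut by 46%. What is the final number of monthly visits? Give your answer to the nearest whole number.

Each change multiplies by a factor: 1.225 × 0.54 = 0.6615.
4,150,354 × 0.6615 = 2745459.171 ≈ 2,745,459.

2,745,459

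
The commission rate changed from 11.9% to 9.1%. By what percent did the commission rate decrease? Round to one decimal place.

23.5%

The change is 9.1 − 11.9 = -2.8 percentage points.
Relative to the original 11.9%, that is -2.8 ÷ 11.9 ≈ -23.5%.
So the commission rate fell by 23.5%.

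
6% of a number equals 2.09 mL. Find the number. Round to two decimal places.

34.83 mL

2.09 mL ÷ 0.06 ≈ 34.83 mL.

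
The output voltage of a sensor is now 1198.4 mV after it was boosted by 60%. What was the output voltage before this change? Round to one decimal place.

The overall multiplier applied was 1.6.
So the original output voltage was 1198.4 ÷ 1.6 = 749.0 mV.

749.0 mV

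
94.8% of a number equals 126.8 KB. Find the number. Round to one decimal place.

126.8 KB ÷ 0.948 ≈ 133.8 KB.

133.8 KB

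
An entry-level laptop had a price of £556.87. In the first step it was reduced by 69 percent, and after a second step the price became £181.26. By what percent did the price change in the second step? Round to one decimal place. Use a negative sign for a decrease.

5.0%

After the first step: £556.87 × 0.31 = £172.6297.
Second-step multiplier: £181.26 ÷ £172.6297 ≈ 1.04999.
That is a change of 5.0%.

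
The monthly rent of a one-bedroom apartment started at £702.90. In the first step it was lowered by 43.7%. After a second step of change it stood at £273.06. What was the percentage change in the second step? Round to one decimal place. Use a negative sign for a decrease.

-31.0%

After the first step: £702.90 × 0.563 = £395.7327.
Second-step multiplier: £273.06 ÷ £395.7327 ≈ 0.69001.
That is a change of -31.0%.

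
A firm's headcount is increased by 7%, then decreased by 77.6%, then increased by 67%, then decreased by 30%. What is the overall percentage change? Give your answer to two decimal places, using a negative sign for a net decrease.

The combined multiplier is 1.07 × 0.224 × 1.67 × 0.7 = 0.28018592.
That corresponds to a decrease of 71.98%.

-71.98%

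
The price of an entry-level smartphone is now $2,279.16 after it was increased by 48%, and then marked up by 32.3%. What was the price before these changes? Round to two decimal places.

$1,164.00

Undoing the 32.3% increase: $2,279.16 ÷ 1.323 ≈ $1722.721088.
Undoing the 48% increase: $1722.721088 ÷ 1.48 ≈ $1,164.00.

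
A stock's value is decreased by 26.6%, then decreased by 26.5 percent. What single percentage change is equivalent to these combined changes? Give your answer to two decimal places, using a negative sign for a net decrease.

-46.05%

A 26.6% decrease multiplies by 0.734.
Then a 26.5% decrease: 0.734 × 0.735 = 0.53949.
Overall factor 0.53949, i.e. -46.05%.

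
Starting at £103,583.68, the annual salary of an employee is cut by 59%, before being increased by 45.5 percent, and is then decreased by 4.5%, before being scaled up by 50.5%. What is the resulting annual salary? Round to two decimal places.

£88,813.31

Each change multiplies by a factor: 0.41 × 1.455 × 0.955 × 1.505 = 0.85740640125.
£103,583.68 × 0.85740640125 = £88813.3102970316 ≈ £88,813.31.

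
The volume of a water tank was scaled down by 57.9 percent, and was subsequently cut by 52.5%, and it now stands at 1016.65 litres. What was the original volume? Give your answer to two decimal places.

The overall multiplier applied was 0.421 × 0.475 = 0.199975.
So the original volume was 1016.65 ÷ 0.199975 ≈ 5083.89 litres.

5083.89 litres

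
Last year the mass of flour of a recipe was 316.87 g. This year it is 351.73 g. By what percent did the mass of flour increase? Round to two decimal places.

Change: 351.73 − 316.87 = 34.86.
Relative to the original: 34.86 ÷ 316.87 ≈ 11.00%.
So the mass of flour increased by 11.00%.

11.00%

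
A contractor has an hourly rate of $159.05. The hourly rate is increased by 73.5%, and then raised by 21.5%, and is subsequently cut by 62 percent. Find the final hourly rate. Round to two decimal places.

Apply the 73.5% increase: $159.05 × 1.735 = $275.95175.
21.5% increase: $275.95175 × 1.215 = $335.28137625.
After the 62% decrease: $335.28137625 × 0.38 = $127.406922975 ≈ $127.41.

$127.41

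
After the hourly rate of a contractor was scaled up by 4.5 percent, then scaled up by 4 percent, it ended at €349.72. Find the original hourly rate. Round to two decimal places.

The overall multiplier applied was 1.045 × 1.04 = 1.0868.
So the original hourly rate was €349.72 ÷ 1.0868 ≈ €321.79.

€321.79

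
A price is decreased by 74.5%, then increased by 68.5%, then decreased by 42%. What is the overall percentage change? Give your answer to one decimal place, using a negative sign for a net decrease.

A 74.5% decrease multiplies by 0.255.
Then a 68.5% increase: 0.255 × 1.685 = 0.429675.
Then a 42% decrease: 0.429675 × 0.58 = 0.2492115.
Overall factor 0.2492115, i.e. -75.1%.

-75.1%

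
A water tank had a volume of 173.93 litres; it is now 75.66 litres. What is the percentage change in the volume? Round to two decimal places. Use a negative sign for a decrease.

-56.50%

Change: 75.66 − 173.93 = -98.27.
Relative to the original: -98.27 ÷ 173.93 ≈ -56.50%.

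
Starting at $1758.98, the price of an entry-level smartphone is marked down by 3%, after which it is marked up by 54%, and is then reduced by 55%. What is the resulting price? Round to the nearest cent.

$1182.40

Apply the 3% decrease: $1758.98 × 0.97 = $1706.2106.
After the 54% increase: $1706.2106 × 1.54 = $2627.564324.
55% decrease: $2627.564324 × 0.45 = $1182.4039458 ≈ $1182.40.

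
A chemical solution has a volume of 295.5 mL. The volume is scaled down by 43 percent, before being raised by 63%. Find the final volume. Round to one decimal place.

Each change multiplies by a factor: 0.57 × 1.63 = 0.9291.
295.5 × 0.9291 = 274.54905 ≈ 274.5.

274.5 mL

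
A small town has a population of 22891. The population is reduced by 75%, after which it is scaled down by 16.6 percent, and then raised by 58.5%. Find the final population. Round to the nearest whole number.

75% decrease: 22891 × 0.25 = 5722.75.
After the 16.6% decrease: 5722.75 × 0.834 = 4772.7735.
After the 58.5% increase: 4772.7735 × 1.585 = 7564.8459975 ≈ 7565.

7565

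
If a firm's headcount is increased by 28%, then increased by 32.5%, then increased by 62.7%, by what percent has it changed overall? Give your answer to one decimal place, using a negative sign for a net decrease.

175.9%

The combined multiplier is 1.28 × 1.325 × 1.627 = 2.759392.
That corresponds to an increase of 175.9%.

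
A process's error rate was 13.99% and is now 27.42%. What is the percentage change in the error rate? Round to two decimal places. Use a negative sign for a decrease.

96.00%

The change is 27.42 − 13.99 = 13.43 percentage points.
Relative to the original 13.99%, that is 13.43 ÷ 13.99 ≈ 96.00%.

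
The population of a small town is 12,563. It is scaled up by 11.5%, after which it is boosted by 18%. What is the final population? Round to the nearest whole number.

16,529

11.5% increase: 12,563 × 1.115 = 14007.745.
After the 18% increase: 14007.745 × 1.18 = 16529.1391 ≈ 16,529.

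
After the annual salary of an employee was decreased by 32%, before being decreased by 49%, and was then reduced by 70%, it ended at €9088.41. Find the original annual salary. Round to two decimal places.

€87354.96

The overall multiplier applied was 0.68 × 0.51 × 0.3 = 0.10404.
So the original annual salary was €9088.41 ÷ 0.10404 ≈ €87354.96.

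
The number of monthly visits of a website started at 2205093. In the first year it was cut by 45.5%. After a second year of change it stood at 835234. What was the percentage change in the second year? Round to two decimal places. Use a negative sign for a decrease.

After the first year: 2205093 × 0.545 = 1201775.685.
Second-year multiplier: 835234 ÷ 1201775.685 ≈ 0.695.
That is a change of -30.50%.

-30.50%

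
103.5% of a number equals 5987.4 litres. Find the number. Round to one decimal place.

5987.4 litres ÷ 1.035 ≈ 5784.9 litres.

5784.9 litres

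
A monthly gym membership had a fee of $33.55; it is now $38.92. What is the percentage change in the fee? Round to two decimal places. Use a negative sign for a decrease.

16.01%

Change: $38.92 − $33.55 = $5.37.
Relative to the original: $5.37 ÷ $33.55 ≈ 16.01%.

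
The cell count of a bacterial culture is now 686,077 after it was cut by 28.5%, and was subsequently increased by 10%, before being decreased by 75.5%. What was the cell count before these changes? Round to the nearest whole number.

3,560,476

Undoing the 75.5% decrease: 686,077 ÷ 0.245 ≈ 2800314.285714.
Undoing the 10% increase: 2800314.285714 ÷ 1.1 = 2545740.25974.
Undoing the 28.5% decrease: 2545740.25974 ÷ 0.715 ≈ 3,560,476.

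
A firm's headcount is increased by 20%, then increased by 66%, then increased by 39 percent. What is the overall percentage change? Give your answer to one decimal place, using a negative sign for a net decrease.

176.9%

The combined multiplier is 1.2 × 1.66 × 1.39 = 2.76888.
That corresponds to an increase of 176.9%.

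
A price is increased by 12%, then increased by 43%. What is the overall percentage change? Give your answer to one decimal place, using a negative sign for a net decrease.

60.2%

A 12% increase multiplies by 1.12.
Then a 43% increase: 1.12 × 1.43 = 1.6016.
Overall factor 1.6016, i.e. 60.2%.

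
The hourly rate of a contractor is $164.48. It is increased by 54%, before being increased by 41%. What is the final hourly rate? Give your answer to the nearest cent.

$357.15

54% increase: $164.48 × 1.54 = $253.2992.
41% increase: $253.2992 × 1.41 = $357.151872 ≈ $357.15.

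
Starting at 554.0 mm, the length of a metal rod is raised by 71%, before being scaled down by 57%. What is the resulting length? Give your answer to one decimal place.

Each change multiplies by a factor: 1.71 × 0.43 = 0.7353.
554.0 × 0.7353 = 407.3562 ≈ 407.4.

407.4 mm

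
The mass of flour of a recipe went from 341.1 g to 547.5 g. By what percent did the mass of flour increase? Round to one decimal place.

60.5%

Change: 547.5 − 341.1 = 206.4.
Relative to the original: 206.4 ÷ 341.1 ≈ 60.5%.
So the mass of flour increased by 60.5%.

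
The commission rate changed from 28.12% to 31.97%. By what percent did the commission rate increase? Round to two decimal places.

13.69%

The change is 31.97 − 28.12 = 3.85 percentage points.
Relative to the original 28.12%, that is 3.85 ÷ 28.12 ≈ 13.69%.
So the commission rate rose by 13.69%.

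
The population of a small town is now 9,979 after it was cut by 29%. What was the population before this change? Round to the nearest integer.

The overall multiplier applied was 0.71.
So the original population was 9,979 ÷ 0.71 ≈ 14,055.

14,055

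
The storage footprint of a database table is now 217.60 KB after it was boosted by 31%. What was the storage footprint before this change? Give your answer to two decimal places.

The overall multiplier applied was 1.31.
So the original storage footprint was 217.60 ÷ 1.31 ≈ 166.11 KB.

166.11 KB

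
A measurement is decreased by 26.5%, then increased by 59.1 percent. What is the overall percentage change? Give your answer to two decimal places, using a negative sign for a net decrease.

A 26.5% decrease multiplies by 0.735.
Then a 59.1% increase: 0.735 × 1.591 = 1.169385.
Overall factor 1.169385, i.e. 16.94%.

16.94%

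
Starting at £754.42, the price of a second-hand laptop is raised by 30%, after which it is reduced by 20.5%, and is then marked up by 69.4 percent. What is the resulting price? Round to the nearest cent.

£1320.80

30% increase: £754.42 × 1.3 = £980.746.
20.5% decrease: £980.746 × 0.795 = £779.69307.
Apply the 69.4% increase: £779.69307 × 1.694 = £1320.80006058 ≈ £1320.80.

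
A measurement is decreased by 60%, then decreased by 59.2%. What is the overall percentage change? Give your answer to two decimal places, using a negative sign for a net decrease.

A 60% decrease multiplies by 0.4.
Then a 59.2% decrease: 0.4 × 0.408 = 0.1632.
Overall factor 0.1632, i.e. -83.68%.

-83.68%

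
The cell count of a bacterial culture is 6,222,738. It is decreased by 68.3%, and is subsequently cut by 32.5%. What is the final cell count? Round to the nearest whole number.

1,331,510

Each change multiplies by a factor: 0.317 × 0.675 = 0.213975.
6,222,738 × 0.213975 = 1331510.36355 ≈ 1,331,510.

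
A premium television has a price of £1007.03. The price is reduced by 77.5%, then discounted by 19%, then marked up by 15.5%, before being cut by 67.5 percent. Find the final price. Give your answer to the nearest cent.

£68.89

77.5% decrease: £1007.03 × 0.225 = £226.58175.
After the 19% decrease: £226.58175 × 0.81 = £183.5312175.
After the 15.5% increase: £183.5312175 × 1.155 = £211.9785562125.
67.5% decrease: £211.9785562125 × 0.325 = £68.8930307690625 ≈ £68.89.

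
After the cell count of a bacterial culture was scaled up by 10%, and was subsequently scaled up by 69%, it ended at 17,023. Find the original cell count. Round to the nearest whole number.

The overall multiplier applied was 1.1 × 1.69 = 1.859.
So the original cell count was 17,023 ÷ 1.859 ≈ 9,157.

9,157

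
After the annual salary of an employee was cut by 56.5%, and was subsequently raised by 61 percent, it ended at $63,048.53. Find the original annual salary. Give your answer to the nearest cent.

$90,024.32

Undoing the 61% increase: $63,048.53 ÷ 1.61 ≈ $39160.57764.
Undoing the 56.5% decrease: $39160.57764 ÷ 0.435 ≈ $90,024.32.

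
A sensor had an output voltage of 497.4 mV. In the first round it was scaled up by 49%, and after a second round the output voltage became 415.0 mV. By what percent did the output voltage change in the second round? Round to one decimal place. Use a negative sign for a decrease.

-44.0%

After the first round: 497.4 × 1.49 = 741.126.
Second-round multiplier: 415.0 ÷ 741.126 ≈ 0.55996.
That is a change of -44.0%.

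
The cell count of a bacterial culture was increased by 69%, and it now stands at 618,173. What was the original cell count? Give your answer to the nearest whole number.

The overall multiplier applied was 1.69.
So the original cell count was 618,173 ÷ 1.69 ≈ 365,783.

365,783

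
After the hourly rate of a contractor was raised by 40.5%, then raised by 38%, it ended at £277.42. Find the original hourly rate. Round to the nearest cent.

Undoing the 38% increase: £277.42 ÷ 1.38 ≈ £201.028986.
Undoing the 40.5% increase: £201.028986 ÷ 1.405 ≈ £143.08.

£143.08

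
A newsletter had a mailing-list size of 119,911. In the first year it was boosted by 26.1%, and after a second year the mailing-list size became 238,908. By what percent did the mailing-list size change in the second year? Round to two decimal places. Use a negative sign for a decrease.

58.00%

After the first year: 119,911 × 1.261 = 151207.771.
Second-year multiplier: 238,908 ÷ 151207.771 ≈ 1.579998.
That is a change of 58.00%.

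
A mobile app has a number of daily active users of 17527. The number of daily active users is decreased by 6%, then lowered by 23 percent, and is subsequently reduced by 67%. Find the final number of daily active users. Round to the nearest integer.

4186

After the 6% decrease: 17527 × 0.94 = 16475.38.
Apply the 23% decrease: 16475.38 × 0.77 = 12686.0426.
Apply the 67% decrease: 12686.0426 × 0.33 = 4186.394058 ≈ 4186.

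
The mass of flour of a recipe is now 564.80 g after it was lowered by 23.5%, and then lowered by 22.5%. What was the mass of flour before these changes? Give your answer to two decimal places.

Undoing the 22.5% decrease: 564.80 ÷ 0.775 ≈ 728.774194.
Undoing the 23.5% decrease: 728.774194 ÷ 0.765 ≈ 952.65 g.

952.65 g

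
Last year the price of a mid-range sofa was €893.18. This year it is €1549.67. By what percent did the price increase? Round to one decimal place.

Change: €1549.67 − €893.18 = €656.49.
Relative to the original: €656.49 ÷ €893.18 ≈ 73.5%.
So the price increased by 73.5%.

73.5%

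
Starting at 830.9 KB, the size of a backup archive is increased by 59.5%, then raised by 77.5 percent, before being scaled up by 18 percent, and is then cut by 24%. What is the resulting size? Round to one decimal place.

Apply the 59.5% increase: 830.9 × 1.595 = 1325.2855.
77.5% increase: 1325.2855 × 1.775 = 2352.3817625.
18% increase: 2352.3817625 × 1.18 = 2775.81047975.
24% decrease: 2775.81047975 × 0.76 = 2109.61596461 ≈ 2109.6.

2109.6 KB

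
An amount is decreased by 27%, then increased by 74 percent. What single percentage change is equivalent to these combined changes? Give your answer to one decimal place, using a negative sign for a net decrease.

The combined multiplier is 0.73 × 1.74 = 1.2702.
That corresponds to an increase of 27.0%.

27.0%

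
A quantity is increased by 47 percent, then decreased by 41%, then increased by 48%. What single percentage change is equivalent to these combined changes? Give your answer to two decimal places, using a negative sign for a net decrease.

28.36%

The combined multiplier is 1.47 × 0.59 × 1.48 = 1.283604.
That corresponds to an increase of 28.36%.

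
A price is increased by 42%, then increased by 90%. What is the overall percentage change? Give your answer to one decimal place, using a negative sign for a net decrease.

The combined multiplier is 1.42 × 1.9 = 2.698.
That corresponds to an increase of 169.8%.

169.8%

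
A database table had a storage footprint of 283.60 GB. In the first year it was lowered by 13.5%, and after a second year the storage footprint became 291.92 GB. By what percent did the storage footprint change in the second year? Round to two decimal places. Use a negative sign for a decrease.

19.00%

After the first year: 283.60 × 0.865 = 245.314.
Second-year multiplier: 291.92 ÷ 245.314 ≈ 1.189985.
That is a change of 19.00%.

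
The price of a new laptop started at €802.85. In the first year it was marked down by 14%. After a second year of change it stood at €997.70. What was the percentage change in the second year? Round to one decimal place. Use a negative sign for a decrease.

After the first year: €802.85 × 0.86 = €690.451.
Second-year multiplier: €997.70 ÷ €690.451 ≈ 1.445.
That is a change of 44.5%.

44.5%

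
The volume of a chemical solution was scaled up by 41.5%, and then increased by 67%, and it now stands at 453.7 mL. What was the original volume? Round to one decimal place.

Undoing the 67% increase: 453.7 ÷ 1.67 ≈ 271.676647.
Undoing the 41.5% increase: 271.676647 ÷ 1.415 ≈ 192.0 mL.

192.0 mL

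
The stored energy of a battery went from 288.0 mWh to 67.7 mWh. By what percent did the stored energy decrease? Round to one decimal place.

76.5%

Change: 67.7 − 288.0 = -220.3.
Relative to the original: -220.3 ÷ 288.0 ≈ -76.5%.
So the stored energy decreased by 76.5%.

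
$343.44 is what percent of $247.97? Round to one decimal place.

$343.44 ÷ $247.97 ≈ 138.5%.

138.5%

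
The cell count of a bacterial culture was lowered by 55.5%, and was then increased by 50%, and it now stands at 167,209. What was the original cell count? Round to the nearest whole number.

Undoing the 50% increase: 167,209 ÷ 1.5 ≈ 111472.666667.
Undoing the 55.5% decrease: 111472.666667 ÷ 0.445 ≈ 250,500.

250,500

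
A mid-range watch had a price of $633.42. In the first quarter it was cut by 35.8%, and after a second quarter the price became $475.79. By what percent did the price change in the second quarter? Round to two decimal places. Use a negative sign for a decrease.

17.00%

After the first quarter: $633.42 × 0.642 = $406.65564.
Second-quarter multiplier: $475.79 ÷ $406.65564 ≈ 1.170007.
That is a change of 17.00%.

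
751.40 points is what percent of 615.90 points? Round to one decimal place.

751.40 points ÷ 615.90 points ≈ 122.0%.

122.0%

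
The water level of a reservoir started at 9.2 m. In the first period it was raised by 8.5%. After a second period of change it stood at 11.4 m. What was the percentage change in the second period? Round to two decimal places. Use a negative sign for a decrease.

After the first period: 9.2 × 1.085 = 9.982.
Second-period multiplier: 11.4 ÷ 9.982 ≈ 1.142056.
That is a change of 14.21%.

14.21%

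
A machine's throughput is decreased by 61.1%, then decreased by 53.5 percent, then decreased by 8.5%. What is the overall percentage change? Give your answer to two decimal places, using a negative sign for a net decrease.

-83.45%

The combined multiplier is 0.389 × 0.465 × 0.915 = 0.165509775.
That corresponds to a decrease of 83.45%.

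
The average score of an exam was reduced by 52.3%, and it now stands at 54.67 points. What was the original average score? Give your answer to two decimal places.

114.61 points

The overall multiplier applied was 0.477.
So the original average score was 54.67 ÷ 0.477 ≈ 114.61 points.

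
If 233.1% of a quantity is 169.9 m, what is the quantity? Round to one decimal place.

72.9 m

169.9 m ÷ 2.331 ≈ 72.9 m.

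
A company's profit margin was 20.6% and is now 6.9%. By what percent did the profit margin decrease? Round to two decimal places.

66.50%

The change is 6.9 − 20.6 = -13.7 percentage points.
Relative to the original 20.6%, that is -13.7 ÷ 20.6 ≈ -66.50%.
So the profit margin fell by 66.50%.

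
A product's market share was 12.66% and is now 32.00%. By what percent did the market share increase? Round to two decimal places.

The change is 32.00 − 12.66 = 19.34 percentage points.
Relative to the original 12.66%, that is 19.34 ÷ 12.66 ≈ 152.76%.
So the market share rose by 152.76%.

152.76%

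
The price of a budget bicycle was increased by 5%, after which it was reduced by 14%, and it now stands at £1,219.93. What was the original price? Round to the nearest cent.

£1,350.97

Undoing the 14% decrease: £1,219.93 ÷ 0.86 ≈ £1418.523256.
Undoing the 5% increase: £1418.523256 ÷ 1.05 ≈ £1,350.97.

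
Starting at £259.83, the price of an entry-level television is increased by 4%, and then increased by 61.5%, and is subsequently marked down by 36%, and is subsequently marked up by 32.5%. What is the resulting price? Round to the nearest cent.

£370.08

After the 4% increase: £259.83 × 1.04 = £270.2232.
61.5% increase: £270.2232 × 1.615 = £436.410468.
Apply the 36% decrease: £436.410468 × 0.64 = £279.30269952.
32.5% increase: £279.30269952 × 1.325 = £370.076076864 ≈ £370.08.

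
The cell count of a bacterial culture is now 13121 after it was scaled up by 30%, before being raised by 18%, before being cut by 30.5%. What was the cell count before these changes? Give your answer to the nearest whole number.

The overall multiplier applied was 1.3 × 1.18 × 0.695 = 1.06613.
So the original cell count was 13121 ÷ 1.06613 ≈ 12307.

12307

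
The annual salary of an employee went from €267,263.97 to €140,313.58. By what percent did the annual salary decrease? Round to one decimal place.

Change: €140,313.58 − €267,263.97 = -€126,950.39.
Relative to the original: -€126,950.39 ÷ €267,263.97 ≈ -47.5%.
So the annual salary decreased by 47.5%.

47.5%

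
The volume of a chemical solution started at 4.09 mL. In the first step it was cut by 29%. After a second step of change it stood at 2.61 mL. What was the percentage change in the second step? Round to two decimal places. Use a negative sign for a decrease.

After the first step: 4.09 × 0.71 = 2.9039.
Second-step multiplier: 2.61 ÷ 2.9039 ≈ 0.898791.
That is a change of -10.12%.

-10.12%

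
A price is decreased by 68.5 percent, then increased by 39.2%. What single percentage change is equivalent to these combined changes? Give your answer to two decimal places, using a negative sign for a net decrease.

-56.15%

The combined multiplier is 0.315 × 1.392 = 0.43848.
That corresponds to a decrease of 56.15%.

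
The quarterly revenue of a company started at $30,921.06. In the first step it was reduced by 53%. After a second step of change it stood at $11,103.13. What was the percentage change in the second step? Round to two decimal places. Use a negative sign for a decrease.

After the first step: $30,921.06 × 0.47 = $14532.8982.
Second-step multiplier: $11,103.13 ÷ $14532.8982 ≈ 0.764.
That is a change of -23.60%.

-23.60%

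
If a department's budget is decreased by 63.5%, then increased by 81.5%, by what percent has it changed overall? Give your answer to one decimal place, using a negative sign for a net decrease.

A 63.5% decrease multiplies by 0.365.
Then an 81.5% increase: 0.365 × 1.815 = 0.662475.
Overall factor 0.662475, i.e. -33.8%.

-33.8%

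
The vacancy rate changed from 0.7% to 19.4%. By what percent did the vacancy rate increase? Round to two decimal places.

2671.43%

The change is 19.4 − 0.7 = 18.7 percentage points.
Relative to the original 0.7%, that is 18.7 ÷ 0.7 ≈ 2671.43%.
So the vacancy rate rose by 2671.43%.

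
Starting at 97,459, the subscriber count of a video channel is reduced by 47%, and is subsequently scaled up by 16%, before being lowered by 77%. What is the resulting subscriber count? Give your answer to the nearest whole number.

13,781

Each change multiplies by a factor: 0.53 × 1.16 × 0.23 = 0.141404.
97,459 × 0.141404 = 13781.092436 ≈ 13,781.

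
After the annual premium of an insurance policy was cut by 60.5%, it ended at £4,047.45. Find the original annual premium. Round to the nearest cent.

£10,246.71

The overall multiplier applied was 0.395.
So the original annual premium was £4,047.45 ÷ 0.395 ≈ £10,246.71.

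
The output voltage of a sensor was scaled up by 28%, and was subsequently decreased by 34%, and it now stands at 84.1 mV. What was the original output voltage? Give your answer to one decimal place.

The overall multiplier applied was 1.28 × 0.66 = 0.8448.
So the original output voltage was 84.1 ÷ 0.8448 ≈ 99.6 mV.

99.6 mV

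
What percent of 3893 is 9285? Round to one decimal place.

9285 ÷ 3893 ≈ 238.5%.

238.5%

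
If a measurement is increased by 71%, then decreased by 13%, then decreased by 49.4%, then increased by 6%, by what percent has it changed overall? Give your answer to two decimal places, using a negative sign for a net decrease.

The combined multiplier is 1.71 × 0.87 × 0.506 × 1.06 = 0.797942772.
That corresponds to a decrease of 20.21%.

-20.21%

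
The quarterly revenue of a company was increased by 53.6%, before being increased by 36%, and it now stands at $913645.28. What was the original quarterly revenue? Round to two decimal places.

Undoing the 36% increase: $913645.28 ÷ 1.36 = $671798.
Undoing the 53.6% increase: $671798 ÷ 1.536 ≈ $437368.49.

$437368.49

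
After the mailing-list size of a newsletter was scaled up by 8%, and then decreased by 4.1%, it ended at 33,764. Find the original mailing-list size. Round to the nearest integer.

32,600

Undoing the 4.1% decrease: 33,764 ÷ 0.959 ≈ 35207.507821.
Undoing the 8% increase: 35207.507821 ÷ 1.08 ≈ 32,600.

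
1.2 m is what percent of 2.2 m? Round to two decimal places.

54.55%

1.2 m ÷ 2.2 m ≈ 54.55%.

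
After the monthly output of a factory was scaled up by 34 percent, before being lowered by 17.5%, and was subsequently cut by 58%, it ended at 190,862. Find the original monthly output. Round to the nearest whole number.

Undoing the 58% decrease: 190,862 ÷ 0.42 ≈ 454433.333333.
Undoing the 17.5% decrease: 454433.333333 ÷ 0.825 ≈ 550828.282828.
Undoing the 34% increase: 550828.282828 ÷ 1.34 ≈ 411,066.

411,066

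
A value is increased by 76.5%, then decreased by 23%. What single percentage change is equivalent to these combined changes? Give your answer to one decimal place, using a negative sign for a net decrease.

A 76.5% increase multiplies by 1.765.
Then a 23% decrease: 1.765 × 0.77 = 1.35905.
Overall factor 1.35905, i.e. 35.9%.

35.9%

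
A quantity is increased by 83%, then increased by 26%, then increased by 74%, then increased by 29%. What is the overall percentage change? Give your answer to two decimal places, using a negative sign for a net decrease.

An 83% increase multiplies by 1.83.
Then a 26% increase: 1.83 × 1.26 = 2.3058.
Then a 74% increase: 2.3058 × 1.74 = 4.012092.
Then a 29% increase: 4.012092 × 1.29 = 5.17559868.
Overall factor 5.17559868, i.e. 417.56%.

417.56%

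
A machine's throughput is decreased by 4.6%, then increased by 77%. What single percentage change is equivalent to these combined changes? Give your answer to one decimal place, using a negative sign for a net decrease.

68.9%

The combined multiplier is 0.954 × 1.77 = 1.68858.
That corresponds to an increase of 68.9%.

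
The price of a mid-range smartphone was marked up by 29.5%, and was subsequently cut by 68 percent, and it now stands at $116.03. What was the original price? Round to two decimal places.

The overall multiplier applied was 1.295 × 0.32 = 0.4144.
So the original price was $116.03 ÷ 0.4144 ≈ $280.00.

$280.00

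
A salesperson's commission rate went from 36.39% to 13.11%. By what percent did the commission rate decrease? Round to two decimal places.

63.97%

The change is 13.11 − 36.39 = -23.28 percentage points.
Relative to the original 36.39%, that is -23.28 ÷ 36.39 ≈ -63.97%.
So the commission rate fell by 63.97%.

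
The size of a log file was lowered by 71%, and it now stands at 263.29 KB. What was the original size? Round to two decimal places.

907.90 KB

The overall multiplier applied was 0.29.
So the original size was 263.29 ÷ 0.29 ≈ 907.90 KB.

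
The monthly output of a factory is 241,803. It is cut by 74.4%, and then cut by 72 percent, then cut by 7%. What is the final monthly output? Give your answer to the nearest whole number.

After the 74.4% decrease: 241,803 × 0.256 = 61901.568.
After the 72% decrease: 61901.568 × 0.28 = 17332.43904.
Apply the 7% decrease: 17332.43904 × 0.93 = 16119.1683072 ≈ 16,119.

16,119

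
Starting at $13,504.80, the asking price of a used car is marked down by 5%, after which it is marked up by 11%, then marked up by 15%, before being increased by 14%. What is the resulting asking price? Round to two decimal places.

Apply the 5% decrease: $13,504.80 × 0.95 = $12829.56.
11% increase: $12829.56 × 1.11 = $14240.8116.
Apply the 15% increase: $14240.8116 × 1.15 = $16376.93334.
After the 14% increase: $16376.93334 × 1.14 = $18669.7040076 ≈ $18,669.70.

$18,669.70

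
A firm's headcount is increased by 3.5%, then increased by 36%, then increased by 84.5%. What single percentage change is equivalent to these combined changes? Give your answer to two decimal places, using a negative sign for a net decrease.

159.70%

The combined multiplier is 1.035 × 1.36 × 1.845 = 2.597022.
That corresponds to an increase of 159.70%.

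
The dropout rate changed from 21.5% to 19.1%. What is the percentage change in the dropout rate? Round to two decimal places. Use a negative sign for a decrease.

-11.16%

The change is 19.1 − 21.5 = -2.4 percentage points.
Relative to the original 21.5%, that is -2.4 ÷ 21.5 ≈ -11.16%.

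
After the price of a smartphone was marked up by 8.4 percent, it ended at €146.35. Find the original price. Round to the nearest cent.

The overall multiplier applied was 1.084.
So the original price was €146.35 ÷ 1.084 ≈ €135.01.

€135.01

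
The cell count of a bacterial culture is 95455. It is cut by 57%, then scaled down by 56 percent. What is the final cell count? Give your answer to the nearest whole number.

18060

Each change multiplies by a factor: 0.43 × 0.44 = 0.1892.
95455 × 0.1892 = 18060.086 ≈ 18060.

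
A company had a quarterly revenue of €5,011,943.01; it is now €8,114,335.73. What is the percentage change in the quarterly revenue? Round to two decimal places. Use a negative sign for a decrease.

61.90%

Change: €8,114,335.73 − €5,011,943.01 = €3,102,392.72.
Relative to the original: €3,102,392.72 ÷ €5,011,943.01 ≈ 61.90%.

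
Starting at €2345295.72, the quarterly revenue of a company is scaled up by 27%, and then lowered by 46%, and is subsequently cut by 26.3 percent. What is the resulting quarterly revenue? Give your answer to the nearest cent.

€1185393.60

27% increase: €2345295.72 × 1.27 = €2978525.5644.
After the 46% decrease: €2978525.5644 × 0.54 = €1608403.804776.
26.3% decrease: €1608403.804776 × 0.737 = €1185393.604119912 ≈ €1185393.60.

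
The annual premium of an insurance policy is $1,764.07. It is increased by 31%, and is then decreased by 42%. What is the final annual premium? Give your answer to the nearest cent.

$1,340.34

After the 31% increase: $1,764.07 × 1.31 = $2310.9317.
After the 42% decrease: $2310.9317 × 0.58 = $1340.340386 ≈ $1,340.34.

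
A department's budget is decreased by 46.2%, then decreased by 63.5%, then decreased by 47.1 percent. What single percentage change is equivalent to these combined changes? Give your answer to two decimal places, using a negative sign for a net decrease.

A 46.2% decrease multiplies by 0.538.
Then a 63.5% decrease: 0.538 × 0.365 = 0.19637.
Then a 47.1% decrease: 0.19637 × 0.529 = 0.10387973.
Overall factor 0.10387973, i.e. -89.61%.

-89.61%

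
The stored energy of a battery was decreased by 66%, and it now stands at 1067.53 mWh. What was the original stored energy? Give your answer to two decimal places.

3139.79 mWh

The overall multiplier applied was 0.34.
So the original stored energy was 1067.53 ÷ 0.34 ≈ 3139.79 mWh.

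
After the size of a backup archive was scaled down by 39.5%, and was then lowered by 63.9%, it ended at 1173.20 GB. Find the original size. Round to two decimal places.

5371.67 GB

Undoing the 63.9% decrease: 1173.20 ÷ 0.361 ≈ 3249.861496.
Undoing the 39.5% decrease: 3249.861496 ÷ 0.605 ≈ 5371.67 GB.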